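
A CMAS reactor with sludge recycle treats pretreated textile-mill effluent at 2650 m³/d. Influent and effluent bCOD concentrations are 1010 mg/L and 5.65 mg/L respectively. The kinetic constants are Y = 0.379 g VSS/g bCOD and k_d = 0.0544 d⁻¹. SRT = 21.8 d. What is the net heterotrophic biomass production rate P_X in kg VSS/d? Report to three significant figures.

P_X ≈ 461 kg VSS/d

The observed yield is Y_obs = Y/(1 + k_d·θ_c) = 0.379 / (1 + 0.0544 × 21.8) = 0.379 / 2.186 = 0.1734 g VSS per g bCOD removed.
Mass of bCOD removed per day: Q(S₀ − S) = 2650 × 1004 g/m³ = 2662 kg/d.
So the net sludge growth is P_X = 0.1734 × 2662 = 461.5 kg VSS/d.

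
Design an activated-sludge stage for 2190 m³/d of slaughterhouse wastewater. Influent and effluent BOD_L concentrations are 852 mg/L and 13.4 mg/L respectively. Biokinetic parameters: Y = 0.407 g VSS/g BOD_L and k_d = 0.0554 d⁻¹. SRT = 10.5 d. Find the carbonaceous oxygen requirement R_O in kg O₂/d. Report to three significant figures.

R_O ≈ 1170 kg O₂/d

Y_obs = Y / (1 + k_d θ_c) = 0.407 / (1 + 0.0554 × 10.5) = 0.407 / 1.582 = 0.2573.
Mass of BOD_L removed per day: Q(S₀ − S) = 2190 × 838.6 g/m³ = 1837 kg/d.
Biomass synthesised: P_X = Y_obs × 1837 = 472.6 kg VSS/d.
Carbonaceous O₂ demand = substrate oxidised − cell-mass equivalent = 1837 − 1.42 × 472.6 = 1165 kg O₂/d.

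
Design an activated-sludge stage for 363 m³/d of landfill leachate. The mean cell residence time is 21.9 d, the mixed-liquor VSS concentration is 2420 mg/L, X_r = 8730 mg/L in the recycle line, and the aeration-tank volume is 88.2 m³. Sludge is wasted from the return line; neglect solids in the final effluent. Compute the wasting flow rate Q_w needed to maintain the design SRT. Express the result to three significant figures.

Q_w ≈ 1.12 m³/d

θ_c = V·X/(Q_w·X_r) when wasting from the recycle, so Q_w = V·X/(θ_c·X_r) = 88.20 × 2420 / (21.9 × 8730) = 1.116 m³/d.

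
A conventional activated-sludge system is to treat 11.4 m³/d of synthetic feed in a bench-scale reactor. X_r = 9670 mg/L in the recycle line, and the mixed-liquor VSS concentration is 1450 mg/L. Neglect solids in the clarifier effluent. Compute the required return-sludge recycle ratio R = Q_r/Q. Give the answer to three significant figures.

R ≈ 0.176

Mass balance around the secondary clarifier (neglecting effluent solids): R = X / (X_r − X) = 1450 / (9670 − 1450) = 0.1764.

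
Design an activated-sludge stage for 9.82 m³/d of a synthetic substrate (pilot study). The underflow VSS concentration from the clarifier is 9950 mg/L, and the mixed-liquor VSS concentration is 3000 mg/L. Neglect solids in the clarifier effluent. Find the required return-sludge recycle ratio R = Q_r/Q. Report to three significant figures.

R ≈ 0.432

Solids balance on the clarifier gives (1+R)X = R·X_r, so R = X/(X_r − X) = 3000 / (9950 − 3000) = 0.4317.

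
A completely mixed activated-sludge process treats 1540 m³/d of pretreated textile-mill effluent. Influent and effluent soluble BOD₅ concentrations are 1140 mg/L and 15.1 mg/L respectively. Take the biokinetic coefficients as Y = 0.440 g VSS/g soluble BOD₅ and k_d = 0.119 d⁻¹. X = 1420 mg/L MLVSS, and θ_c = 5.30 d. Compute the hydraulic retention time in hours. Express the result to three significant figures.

τ ≈ 27.2 h

Steady-state biomass mass balance: V·X·(1 + k_d·θ_c) = Y·Q·(S₀ − S)·θ_c, so V = 0.440 × 1540 × (1140 − 15.1) × 5.30 / [1420 × (1 + 0.119 × 5.30)] = 4.04×10^6 / 2316 = 1745 m³.
HRT = V/Q = 1745 m³ / 1540 m³·d⁻¹ = 1.133 d × 24 = 27.19 h.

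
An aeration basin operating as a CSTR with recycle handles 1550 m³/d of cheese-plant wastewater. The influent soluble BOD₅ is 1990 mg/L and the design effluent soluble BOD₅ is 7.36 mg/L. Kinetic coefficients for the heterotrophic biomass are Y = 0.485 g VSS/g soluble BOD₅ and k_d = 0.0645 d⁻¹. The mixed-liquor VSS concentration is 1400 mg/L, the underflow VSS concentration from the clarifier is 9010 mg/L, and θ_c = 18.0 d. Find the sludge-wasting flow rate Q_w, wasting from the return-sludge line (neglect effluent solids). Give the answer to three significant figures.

Rearranging the biomass balance for a CMAS with decay, V = Y·Q·ΔS·θ_c / [X·(1+k_d θ_c)] = 0.485 × 1550 × (1990 − 7.36) × 18.0 / [1400 × (1 + 0.0645 × 18.0)] = 2.68×10^7 / 3025 = 8868 m³.
Q_w = (V·X)/(θ_c X_r) = 8868 × 1400 / (18.0 × 9010) = 76.55 m³/d.

Q_w ≈ 76.5 m³/d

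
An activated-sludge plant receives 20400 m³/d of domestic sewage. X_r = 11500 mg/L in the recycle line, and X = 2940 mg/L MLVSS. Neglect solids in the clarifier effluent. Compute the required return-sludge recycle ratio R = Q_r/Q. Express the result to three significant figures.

R ≈ 0.343

Mass balance around the secondary clarifier (neglecting effluent solids): R = X / (X_r − X) = 2940 / (11500 − 2940) = 0.3435.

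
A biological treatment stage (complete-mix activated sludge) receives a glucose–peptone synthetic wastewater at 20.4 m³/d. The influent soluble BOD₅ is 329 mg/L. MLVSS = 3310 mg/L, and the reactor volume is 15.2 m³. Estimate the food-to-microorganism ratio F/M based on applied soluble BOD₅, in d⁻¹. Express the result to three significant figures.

F/M = applied load / biomass = Q·S₀/(V·X) = 20.4 × 329 / (15.20 × 3310) = 0.1334 d⁻¹.

F/M ≈ 0.133 d⁻¹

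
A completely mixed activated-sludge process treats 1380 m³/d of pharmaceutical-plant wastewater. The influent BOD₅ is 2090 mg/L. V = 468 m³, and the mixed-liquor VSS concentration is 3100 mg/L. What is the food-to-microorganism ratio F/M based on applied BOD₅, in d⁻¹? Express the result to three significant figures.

F/M = applied load / biomass = Q·S₀/(V·X) = 1380 × 2090 / (468.0 × 3100) = 1.988 d⁻¹.

F/M ≈ 1.99 d⁻¹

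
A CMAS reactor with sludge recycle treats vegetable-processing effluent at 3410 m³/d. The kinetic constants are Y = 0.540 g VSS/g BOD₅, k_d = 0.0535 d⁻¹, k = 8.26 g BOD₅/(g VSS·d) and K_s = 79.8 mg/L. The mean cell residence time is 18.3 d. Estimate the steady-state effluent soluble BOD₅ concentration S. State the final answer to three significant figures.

S ≈ 1.98 mg/L

For a completely mixed reactor with recycle the Lawrence–McCarty relation gives S = K_s·(1 + k_d·θ_c) / [θ_c·(Y·k − k_d) − 1] = 79.8 × (1 + 0.0535 × 18.3) / [18.3 × (0.540 × 8.26 − 0.0535) − 1] = 157.9 / 79.65 = 1.983 mg/L.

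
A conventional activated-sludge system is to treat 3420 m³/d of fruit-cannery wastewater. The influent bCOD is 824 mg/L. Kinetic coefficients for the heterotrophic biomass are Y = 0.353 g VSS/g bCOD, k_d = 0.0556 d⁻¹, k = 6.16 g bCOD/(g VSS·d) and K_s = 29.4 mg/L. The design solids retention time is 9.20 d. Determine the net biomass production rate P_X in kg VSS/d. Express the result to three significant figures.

Effluent substrate depends only on kinetics and SRT: S = K_s(1 + k_d θ_c) / [θ_c(Yk − k_d) − 1] = 29.4 × (1 + 0.0556 × 9.20) / [9.20 × (0.353 × 6.16 − 0.0556) − 1] = 44.44 / 18.49 = 2.403 mg/L.
Correct the yield for decay: Y_obs = Y/(1 + k_d θ_c) = 0.353 / (1 + 0.0556 × 9.20) = 0.353 / 1.512 = 0.2335.
Substrate removed = Q·(S₀ − S) = 3420 m³/d × (824 − 2.40) g/m³ = 2.81×10^6 g/d = 2810 kg/d.
Net biomass production P_X = Y_obs × Q·(S₀ − S) = 0.2335 × 2810 = 656.2 kg VSS/d.

P_X ≈ 656 kg VSS/d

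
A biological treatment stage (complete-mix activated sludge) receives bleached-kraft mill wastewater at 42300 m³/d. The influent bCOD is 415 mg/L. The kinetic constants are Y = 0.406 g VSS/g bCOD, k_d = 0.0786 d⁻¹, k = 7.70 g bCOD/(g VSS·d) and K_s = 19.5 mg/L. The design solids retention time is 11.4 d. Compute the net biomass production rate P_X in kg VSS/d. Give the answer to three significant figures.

For a completely mixed reactor with recycle the Lawrence–McCarty relation gives S = K_s·(1 + k_d·θ_c) / [θ_c·(Y·k − k_d) − 1] = 19.5 × (1 + 0.0786 × 11.4) / [11.4 × (0.406 × 7.70 − 0.0786) − 1] = 36.97 / 33.74 = 1.096 mg/L.
Observed yield with endogenous decay: Y_obs = Y / (1 + k_d·θ_c) = 0.406 / (1 + 0.0786 × 11.4) = 0.406 / 1.896 = 0.2141 g VSS/g bCOD.
Substrate removed = Q·(S₀ − S) = 42300 m³/d × (415 − 1.10) g/m³ = 1.75×10^7 g/d = 17508 kg/d.
P_X = Y_obs · Q(S₀ − S) = 0.2141 × 17508 = 3749 kg VSS/d.

P_X ≈ 3750 kg VSS/d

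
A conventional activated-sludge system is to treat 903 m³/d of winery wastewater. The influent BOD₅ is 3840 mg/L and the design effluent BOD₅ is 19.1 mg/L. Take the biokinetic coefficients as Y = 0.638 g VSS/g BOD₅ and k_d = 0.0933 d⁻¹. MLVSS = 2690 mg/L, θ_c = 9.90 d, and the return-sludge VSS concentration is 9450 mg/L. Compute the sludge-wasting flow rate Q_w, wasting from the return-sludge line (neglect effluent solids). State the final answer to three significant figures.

Rearranging the biomass balance for a CMAS with decay, V = Y·Q·ΔS·θ_c / [X·(1+k_d θ_c)] = 0.638 × 903 × (3840 − 19.1) × 9.90 / [2690 × (1 + 0.0933 × 9.90)] = 2.18×10^7 / 5175 = 4211 m³.
θ_c = V·X/(Q_w·X_r) when wasting from the recycle, so Q_w = V·X/(θ_c·X_r) = 4211 × 2690 / (9.90 × 9450) = 121.1 m³/d.

Q_w ≈ 121 m³/d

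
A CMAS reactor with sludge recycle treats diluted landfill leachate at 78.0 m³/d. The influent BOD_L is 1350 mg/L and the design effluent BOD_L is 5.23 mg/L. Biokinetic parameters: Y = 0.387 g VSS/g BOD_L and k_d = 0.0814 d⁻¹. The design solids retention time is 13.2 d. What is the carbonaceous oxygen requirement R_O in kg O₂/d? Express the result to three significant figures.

Correct the yield for decay: Y_obs = Y/(1 + k_d θ_c) = 0.387 / (1 + 0.0814 × 13.2) = 0.387 / 2.074 = 0.1866.
Q·(S₀ − S) = 78.0 × (1350 − 5.23) × 10⁻³ = 104.9 kg/d removed.
P_X = Y_obs·Q·(S₀ − S) = 0.1866 × 104.9 = 19.57 kg VSS/d.
R_O = Q·ΔS − 1.42 P_X = 104.9 − 27.79 = 77.11 kg O₂/d.

R_O ≈ 77.1 kg O₂/d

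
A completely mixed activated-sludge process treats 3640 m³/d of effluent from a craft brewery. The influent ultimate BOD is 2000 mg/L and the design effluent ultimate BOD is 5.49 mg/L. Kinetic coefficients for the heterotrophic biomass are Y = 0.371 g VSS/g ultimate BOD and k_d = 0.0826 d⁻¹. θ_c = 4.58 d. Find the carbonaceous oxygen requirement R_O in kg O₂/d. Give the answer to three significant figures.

R_O ≈ 4490 kg O₂/d

The observed yield is Y_obs = Y/(1 + k_d·θ_c) = 0.371 / (1 + 0.0826 × 4.58) = 0.371 / 1.378 = 0.2692 g VSS per g ultimate BOD removed.
Substrate removed = Q·(S₀ − S) = 3640 m³/d × (2000 − 5.49) g/m³ = 7.26×10^6 g/d = 7260 kg/d.
Biomass synthesised: P_X = Y_obs × 7260 = 1954 kg VSS/d.
R_O = Q·ΔS − 1.42 P_X = 7260 − 2775 = 4485 kg O₂/d.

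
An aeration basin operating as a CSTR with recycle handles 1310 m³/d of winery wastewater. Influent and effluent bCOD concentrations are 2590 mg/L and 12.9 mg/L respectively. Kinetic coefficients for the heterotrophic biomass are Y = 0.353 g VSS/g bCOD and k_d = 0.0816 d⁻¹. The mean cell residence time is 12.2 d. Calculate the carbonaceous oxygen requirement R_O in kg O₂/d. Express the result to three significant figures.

R_O ≈ 2530 kg O₂/d

Observed yield with endogenous decay: Y_obs = Y / (1 + k_d·θ_c) = 0.353 / (1 + 0.0816 × 12.2) = 0.353 / 1.996 = 0.1769 g VSS/g bCOD.
Q·(S₀ − S) = 1310 × (2590 − 12.9) × 10⁻³ = 3376 kg/d removed.
P_X = Y_obs·Q·(S₀ − S) = 0.1769 × 3376 = 597.2 kg VSS/d.
Carbonaceous O₂ demand = substrate oxidised − cell-mass equivalent = 3376 − 1.42 × 597.2 = 2528 kg O₂/d.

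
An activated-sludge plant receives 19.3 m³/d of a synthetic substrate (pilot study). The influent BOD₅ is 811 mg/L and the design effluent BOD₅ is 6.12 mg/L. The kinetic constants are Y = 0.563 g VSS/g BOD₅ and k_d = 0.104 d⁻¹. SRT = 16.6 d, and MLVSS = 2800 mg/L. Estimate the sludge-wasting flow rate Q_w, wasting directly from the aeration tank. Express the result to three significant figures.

Q_w ≈ 1.15 m³/d

Rearranging the biomass balance for a CMAS with decay, V = Y·Q·ΔS·θ_c / [X·(1+k_d θ_c)] = 0.563 × 19.3 × (811 − 6.12) × 16.6 / [2800 × (1 + 0.104 × 16.6)] = 1.45×10^5 / 7634 = 19.02 m³.
Wasting from the aeration tank: Q_w = V / θ_c = 19.02 / 16.6 = 1.146 m³/d.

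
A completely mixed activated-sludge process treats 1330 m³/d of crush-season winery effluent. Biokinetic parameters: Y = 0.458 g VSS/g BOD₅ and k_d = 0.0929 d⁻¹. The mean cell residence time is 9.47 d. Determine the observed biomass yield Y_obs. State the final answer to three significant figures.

Correct the yield for decay: Y_obs = Y/(1 + k_d θ_c) = 0.458 / (1 + 0.0929 × 9.47) = 0.458 / 1.880 = 0.2436.

Y_obs ≈ 0.244 g VSS/g BOD₅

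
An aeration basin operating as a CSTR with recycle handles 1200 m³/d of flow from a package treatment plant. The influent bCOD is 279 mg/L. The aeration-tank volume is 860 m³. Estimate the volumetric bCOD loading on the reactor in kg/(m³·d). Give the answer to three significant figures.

L_v ≈ 0.389 kg bCOD/(m³·d)

Applied bCOD load per unit volume = Q·S₀/V = (1200 × 279/1000)/860.0 = 0.3893 kg bCOD·m⁻³·d⁻¹.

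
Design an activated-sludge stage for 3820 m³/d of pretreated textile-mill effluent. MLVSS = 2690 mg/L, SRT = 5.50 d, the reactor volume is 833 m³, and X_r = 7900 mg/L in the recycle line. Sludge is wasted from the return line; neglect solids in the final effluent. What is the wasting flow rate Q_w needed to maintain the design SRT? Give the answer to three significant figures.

Q_w = (V·X)/(θ_c X_r) = 833.0 × 2690 / (5.50 × 7900) = 51.57 m³/d.

Q_w ≈ 51.6 m³/d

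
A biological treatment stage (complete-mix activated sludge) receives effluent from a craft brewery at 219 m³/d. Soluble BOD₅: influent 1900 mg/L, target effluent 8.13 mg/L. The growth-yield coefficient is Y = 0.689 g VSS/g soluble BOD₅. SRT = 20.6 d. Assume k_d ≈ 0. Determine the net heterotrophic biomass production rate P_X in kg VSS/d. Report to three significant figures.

P_X ≈ 285 kg VSS/d

With endogenous decay neglected, the observed yield equals the true yield: Y_obs = Y = 0.689 g VSS/g soluble BOD₅.
Mass of soluble BOD₅ removed per day: Q(S₀ − S) = 219 × 1892 g/m³ = 414.3 kg/d.
Net biomass production P_X = Y_obs × Q·(S₀ − S) = 0.6890 × 414.3 = 285.5 kg VSS/d.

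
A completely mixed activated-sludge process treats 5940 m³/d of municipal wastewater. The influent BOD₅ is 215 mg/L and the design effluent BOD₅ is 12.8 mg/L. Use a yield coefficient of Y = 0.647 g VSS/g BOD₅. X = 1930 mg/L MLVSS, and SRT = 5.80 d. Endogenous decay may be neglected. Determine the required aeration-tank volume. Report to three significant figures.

V ≈ 2340 m³

V·X = Y·Q·ΔS·θ_c gives V = 0.647 × 5940 × (215 − 12.8) × 5.80 / 1930 = 2335 m³.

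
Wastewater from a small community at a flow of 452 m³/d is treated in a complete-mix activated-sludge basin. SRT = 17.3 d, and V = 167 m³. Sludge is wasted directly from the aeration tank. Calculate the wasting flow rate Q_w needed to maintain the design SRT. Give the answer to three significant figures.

Wasting from the aeration tank: Q_w = V / θ_c = 167.0 / 17.3 = 9.653 m³/d.

Q_w ≈ 9.65 m³/d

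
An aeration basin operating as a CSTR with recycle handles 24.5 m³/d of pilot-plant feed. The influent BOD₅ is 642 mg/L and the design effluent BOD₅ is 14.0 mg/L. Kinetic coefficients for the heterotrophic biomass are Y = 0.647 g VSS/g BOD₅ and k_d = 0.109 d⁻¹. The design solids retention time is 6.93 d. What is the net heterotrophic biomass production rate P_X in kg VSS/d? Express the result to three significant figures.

The observed yield is Y_obs = Y/(1 + k_d·θ_c) = 0.647 / (1 + 0.109 × 6.93) = 0.647 / 1.755 = 0.3686 g VSS per g BOD₅ removed.
ΔS = 642 − 14.0 = 628.0 mg/L, so the substrate removal rate is 24.5 × 628.0/1000 = 15.39 kg BOD₅/d.
P_X = Y_obs · Q(S₀ − S) = 0.3686 × 15.39 = 5.671 kg VSS/d.

P_X ≈ 5.67 kg VSS/d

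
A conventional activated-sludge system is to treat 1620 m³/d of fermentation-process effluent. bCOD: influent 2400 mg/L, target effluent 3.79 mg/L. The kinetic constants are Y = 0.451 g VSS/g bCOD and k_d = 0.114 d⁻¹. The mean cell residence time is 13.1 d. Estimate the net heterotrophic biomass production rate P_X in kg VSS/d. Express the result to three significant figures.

P_X ≈ 702 kg VSS/d

Correct the yield for decay: Y_obs = Y/(1 + k_d θ_c) = 0.451 / (1 + 0.114 × 13.1) = 0.451 / 2.493 = 0.1809.
Mass of bCOD removed per day: Q(S₀ − S) = 1620 × 2396 g/m³ = 3882 kg/d.
Biomass produced: P_X = Y_obs·Q·ΔS = 0.1809 × 3882 ≈ 702.1 kg VSS/d.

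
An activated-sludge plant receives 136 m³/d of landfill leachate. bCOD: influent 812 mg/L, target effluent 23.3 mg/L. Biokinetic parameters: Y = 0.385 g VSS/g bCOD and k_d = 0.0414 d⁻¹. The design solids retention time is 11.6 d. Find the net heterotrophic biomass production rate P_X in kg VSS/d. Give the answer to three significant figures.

Correct the yield for decay: Y_obs = Y/(1 + k_d θ_c) = 0.385 / (1 + 0.0414 × 11.6) = 0.385 / 1.480 = 0.2601.
Q·(S₀ − S) = 136 × (812 − 23.3) × 10⁻³ = 107.3 kg/d removed.
Biomass produced: P_X = Y_obs·Q·ΔS = 0.2601 × 107.3 ≈ 27.90 kg VSS/d.

P_X ≈ 27.9 kg VSS/d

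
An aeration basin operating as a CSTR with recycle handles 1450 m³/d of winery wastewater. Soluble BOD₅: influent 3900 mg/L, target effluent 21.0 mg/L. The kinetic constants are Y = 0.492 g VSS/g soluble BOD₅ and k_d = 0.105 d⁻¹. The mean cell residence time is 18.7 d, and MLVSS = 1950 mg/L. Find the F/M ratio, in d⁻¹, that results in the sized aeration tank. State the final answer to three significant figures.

Steady-state biomass mass balance: V·X·(1 + k_d·θ_c) = Y·Q·(S₀ − S)·θ_c, so V = 0.492 × 1450 × (3900 − 21.0) × 18.7 / [1950 × (1 + 0.105 × 18.7)] = 5.17×10^7 / 5779 = 8955 m³.
Food-to-microorganism ratio F/M = Q S₀ / (V X) = 1450 × 3900 / (8955 × 1950) = 0.3238 d⁻¹.

F/M ≈ 0.324 d⁻¹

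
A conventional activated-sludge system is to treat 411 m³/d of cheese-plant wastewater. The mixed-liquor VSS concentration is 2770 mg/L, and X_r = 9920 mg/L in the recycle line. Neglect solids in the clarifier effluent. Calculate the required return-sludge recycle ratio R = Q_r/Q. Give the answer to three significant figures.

Solids balance on the clarifier gives (1+R)X = R·X_r, so R = X/(X_r − X) = 2770 / (9920 − 2770) = 0.3874.

R ≈ 0.387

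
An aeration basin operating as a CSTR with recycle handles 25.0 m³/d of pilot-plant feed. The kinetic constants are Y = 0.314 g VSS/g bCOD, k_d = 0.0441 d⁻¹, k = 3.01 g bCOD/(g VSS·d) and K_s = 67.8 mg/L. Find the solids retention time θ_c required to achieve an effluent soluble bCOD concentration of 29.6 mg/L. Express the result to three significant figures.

θ_c ≈ 4.11 d

From 1/θ_c = Y·k·S/(K_s + S) − k_d: Y·k·S/(K_s+S) = 0.314 × 3.01 × 29.6 / (67.8 + 29.6) = 0.2872 d⁻¹.
θ_c = 1/(μ − k_d) = 1/(0.2872 − 0.0441) = 1/0.2431 = 4.113 d.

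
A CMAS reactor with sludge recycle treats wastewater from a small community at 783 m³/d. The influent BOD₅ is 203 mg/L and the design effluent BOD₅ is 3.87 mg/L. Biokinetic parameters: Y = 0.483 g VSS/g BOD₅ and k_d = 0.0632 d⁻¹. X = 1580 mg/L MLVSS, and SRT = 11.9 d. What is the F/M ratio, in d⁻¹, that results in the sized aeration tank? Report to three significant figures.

Steady-state biomass mass balance: V·X·(1 + k_d·θ_c) = Y·Q·(S₀ − S)·θ_c, so V = 0.483 × 783 × (203 − 3.87) × 11.9 / [1580 × (1 + 0.0632 × 11.9)] = 8.96×10^5 / 2768 = 323.7 m³.
F/M = Q·S₀ / (V·X) = 783 × 203 / (323.7 × 1580) = 0.3108 g BOD₅·(g VSS·d)⁻¹.

F/M ≈ 0.311 d⁻¹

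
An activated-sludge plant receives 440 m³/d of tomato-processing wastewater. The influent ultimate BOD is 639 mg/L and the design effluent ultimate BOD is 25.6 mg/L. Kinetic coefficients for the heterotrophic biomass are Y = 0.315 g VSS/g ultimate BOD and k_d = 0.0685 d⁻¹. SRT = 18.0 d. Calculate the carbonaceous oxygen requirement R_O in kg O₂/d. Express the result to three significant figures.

R_O ≈ 216 kg O₂/d

The observed yield is Y_obs = Y/(1 + k_d·θ_c) = 0.315 / (1 + 0.0685 × 18.0) = 0.315 / 2.233 = 0.1411 g VSS per g ultimate BOD removed.
Mass of ultimate BOD removed per day: Q(S₀ − S) = 440 × 613.4 g/m³ = 269.9 kg/d.
Biomass synthesised: P_X = Y_obs × 269.9 = 38.07 kg VSS/d.
R_O = Q·(S₀ − S) − 1.42·P_X = 269.9 − 1.42 × 38.07 = 215.8 kg O₂/d.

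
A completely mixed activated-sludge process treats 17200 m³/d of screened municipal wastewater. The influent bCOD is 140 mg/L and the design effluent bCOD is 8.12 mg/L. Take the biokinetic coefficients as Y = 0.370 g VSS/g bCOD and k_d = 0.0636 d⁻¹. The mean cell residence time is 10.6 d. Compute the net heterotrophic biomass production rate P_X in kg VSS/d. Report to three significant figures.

Y_obs = Y / (1 + k_d θ_c) = 0.370 / (1 + 0.0636 × 10.6) = 0.370 / 1.674 = 0.2210.
Mass of bCOD removed per day: Q(S₀ − S) = 17200 × 131.9 g/m³ = 2268 kg/d.
P_X = Y_obs · Q(S₀ − S) = 0.2210 × 2268 = 501.3 kg VSS/d.

P_X ≈ 501 kg VSS/d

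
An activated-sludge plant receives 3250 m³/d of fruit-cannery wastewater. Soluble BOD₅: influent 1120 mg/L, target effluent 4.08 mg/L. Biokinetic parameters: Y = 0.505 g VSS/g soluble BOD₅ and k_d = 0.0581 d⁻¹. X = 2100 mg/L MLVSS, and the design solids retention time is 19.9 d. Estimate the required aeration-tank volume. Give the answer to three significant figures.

From the SRT design equation V = Y Q (S₀−S) θ_c / [X (1 + k_d θ_c)] = 0.505 × 3250 × (1120 − 4.08) × 19.9 / [2100 × (1 + 0.0581 × 19.9)] = 3.64×10^7 / 4528 = 8049 m³.

V ≈ 8050 m³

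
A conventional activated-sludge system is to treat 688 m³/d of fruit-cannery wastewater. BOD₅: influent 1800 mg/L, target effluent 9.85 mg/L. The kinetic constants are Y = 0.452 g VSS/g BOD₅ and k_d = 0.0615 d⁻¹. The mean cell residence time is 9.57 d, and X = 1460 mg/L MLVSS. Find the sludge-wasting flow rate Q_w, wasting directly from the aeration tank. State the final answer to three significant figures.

Q_w ≈ 240 m³/d

From the SRT design equation V = Y Q (S₀−S) θ_c / [X (1 + k_d θ_c)] = 0.452 × 688 × (1800 − 9.85) × 9.57 / [1460 × (1 + 0.0615 × 9.57)] = 5.33×10^6 / 2319 = 2297 m³.
For wasting at MLVSS concentration, Q_w = V/θ_c = 2297/9.57 = 240.0 m³/d.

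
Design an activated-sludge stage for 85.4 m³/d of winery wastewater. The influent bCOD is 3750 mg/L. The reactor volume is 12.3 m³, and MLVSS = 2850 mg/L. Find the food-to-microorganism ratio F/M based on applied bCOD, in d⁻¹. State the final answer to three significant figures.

F/M = Q·S₀ / (V·X) = 85.4 × 3750 / (12.30 × 2850) = 9.136 g bCOD·(g VSS·d)⁻¹.

F/M ≈ 9.14 d⁻¹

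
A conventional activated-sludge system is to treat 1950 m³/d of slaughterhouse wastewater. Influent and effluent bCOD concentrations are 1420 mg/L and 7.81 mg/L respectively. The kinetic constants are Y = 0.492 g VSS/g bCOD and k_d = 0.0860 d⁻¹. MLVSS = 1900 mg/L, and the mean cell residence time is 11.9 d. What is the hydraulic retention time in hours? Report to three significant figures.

τ ≈ 51.6 h

Rearranging the biomass balance for a CMAS with decay, V = Y·Q·ΔS·θ_c / [X·(1+k_d θ_c)] = 0.492 × 1950 × (1420 − 7.81) × 11.9 / [1900 × (1 + 0.0860 × 11.9)] = 1.61×10^7 / 3844 = 4194 m³.
Hydraulic retention time τ = V/Q = 4194 / 1950 = 2.151 d = 51.62 h.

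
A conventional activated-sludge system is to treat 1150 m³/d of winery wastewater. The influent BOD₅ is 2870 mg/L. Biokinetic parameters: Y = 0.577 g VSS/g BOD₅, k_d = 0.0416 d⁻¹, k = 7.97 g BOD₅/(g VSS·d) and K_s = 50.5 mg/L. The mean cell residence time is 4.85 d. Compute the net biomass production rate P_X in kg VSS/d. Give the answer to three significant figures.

P_X ≈ 1580 kg VSS/d

For a completely mixed reactor with recycle the Lawrence–McCarty relation gives S = K_s·(1 + k_d·θ_c) / [θ_c·(Y·k − k_d) − 1] = 50.5 × (1 + 0.0416 × 4.85) / [4.85 × (0.577 × 7.97 − 0.0416) − 1] = 60.69 / 21.10 = 2.876 mg/L.
Observed yield with endogenous decay: Y_obs = Y / (1 + k_d·θ_c) = 0.577 / (1 + 0.0416 × 4.85) = 0.577 / 1.202 = 0.4801 g VSS/g BOD₅.
Mass of BOD₅ removed per day: Q(S₀ − S) = 1150 × 2867 g/m³ = 3297 kg/d.
Net biomass production P_X = Y_obs × Q·(S₀ − S) = 0.4801 × 3297 = 1583 kg VSS/d.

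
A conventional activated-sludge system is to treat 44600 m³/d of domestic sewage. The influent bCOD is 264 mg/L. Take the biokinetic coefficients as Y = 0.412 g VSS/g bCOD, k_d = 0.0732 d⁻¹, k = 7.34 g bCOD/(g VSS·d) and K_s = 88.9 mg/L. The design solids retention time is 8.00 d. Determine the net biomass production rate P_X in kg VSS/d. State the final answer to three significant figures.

P_X ≈ 2990 kg VSS/d

For a completely mixed reactor with recycle the Lawrence–McCarty relation gives S = K_s·(1 + k_d·θ_c) / [θ_c·(Y·k − k_d) − 1] = 88.9 × (1 + 0.0732 × 8.00) / [8.00 × (0.412 × 7.34 − 0.0732) − 1] = 141.0 / 22.61 = 6.235 mg/L.
Correct the yield for decay: Y_obs = Y/(1 + k_d θ_c) = 0.412 / (1 + 0.0732 × 8.00) = 0.412 / 1.586 = 0.2598.
Substrate removed = Q·(S₀ − S) = 44600 m³/d × (264 − 6.24) g/m³ = 1.15×10^7 g/d = 11496 kg/d.
Biomass produced: P_X = Y_obs·Q·ΔS = 0.2598 × 11496 ≈ 2987 kg VSS/d.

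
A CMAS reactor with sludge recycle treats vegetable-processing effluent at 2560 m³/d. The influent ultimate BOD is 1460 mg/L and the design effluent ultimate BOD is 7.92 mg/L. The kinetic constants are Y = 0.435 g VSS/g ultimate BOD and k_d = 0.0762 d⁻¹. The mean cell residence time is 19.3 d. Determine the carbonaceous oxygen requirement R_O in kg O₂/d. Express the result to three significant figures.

Y_obs = Y / (1 + k_d θ_c) = 0.435 / (1 + 0.0762 × 19.3) = 0.435 / 2.471 = 0.1761.
Mass of ultimate BOD removed per day: Q(S₀ − S) = 2560 × 1452 g/m³ = 3717 kg/d.
P_X = Y_obs·Q·(S₀ − S) = 0.1761 × 3717 = 654.5 kg VSS/d.
R_O = Q·(S₀ − S) − 1.42·P_X = 3717 − 1.42 × 654.5 = 2788 kg O₂/d.

R_O ≈ 2790 kg O₂/d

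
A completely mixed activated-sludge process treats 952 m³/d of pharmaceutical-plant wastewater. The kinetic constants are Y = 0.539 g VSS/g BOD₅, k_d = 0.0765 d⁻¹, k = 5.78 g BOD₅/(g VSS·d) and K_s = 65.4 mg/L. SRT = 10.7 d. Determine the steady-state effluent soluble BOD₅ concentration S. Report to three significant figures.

S ≈ 3.77 mg/L

Effluent substrate depends only on kinetics and SRT: S = K_s(1 + k_d θ_c) / [θ_c(Yk − k_d) − 1] = 65.4 × (1 + 0.0765 × 10.7) / [10.7 × (0.539 × 5.78 − 0.0765) − 1] = 118.9 / 31.52 = 3.774 mg/L.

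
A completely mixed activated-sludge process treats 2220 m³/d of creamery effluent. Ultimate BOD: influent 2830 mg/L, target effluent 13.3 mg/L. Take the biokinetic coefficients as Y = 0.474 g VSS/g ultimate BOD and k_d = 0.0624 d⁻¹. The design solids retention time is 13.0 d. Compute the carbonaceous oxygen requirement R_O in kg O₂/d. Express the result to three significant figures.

R_O ≈ 3930 kg O₂/d

Observed yield with endogenous decay: Y_obs = Y / (1 + k_d·θ_c) = 0.474 / (1 + 0.0624 × 13.0) = 0.474 / 1.811 = 0.2617 g VSS/g ultimate BOD.
Mass of ultimate BOD removed per day: Q(S₀ − S) = 2220 × 2817 g/m³ = 6253 kg/d.
Net sludge production P_X = 0.2617 × 6253 = 1636 kg VSS/d.
R_O = Q·(S₀ − S) − 1.42·P_X = 6253 − 1.42 × 1636 = 3929 kg O₂/d.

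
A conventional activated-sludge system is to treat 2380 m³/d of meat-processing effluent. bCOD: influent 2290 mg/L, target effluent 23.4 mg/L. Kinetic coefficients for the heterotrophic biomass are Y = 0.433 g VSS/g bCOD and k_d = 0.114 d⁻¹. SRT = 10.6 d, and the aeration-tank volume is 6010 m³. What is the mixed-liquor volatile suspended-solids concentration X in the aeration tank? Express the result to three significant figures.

Solving the biomass balance for X: X = Y Q (S₀−S) θ_c / [V (1+k_d θ_c)] = 0.433 × 2380 × (2290 − 23.4) × 10.6 / [6010 × (1 + 0.114 × 10.6)] = 1865 mg/L.

X ≈ 1870 mg/L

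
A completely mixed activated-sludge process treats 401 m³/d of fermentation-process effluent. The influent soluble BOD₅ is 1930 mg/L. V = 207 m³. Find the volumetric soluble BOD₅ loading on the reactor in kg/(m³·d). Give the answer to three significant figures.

Applied soluble BOD₅ load per unit volume = Q·S₀/V = (401 × 1930/1000)/207.0 = 3.739 kg soluble BOD₅·m⁻³·d⁻¹.

L_v ≈ 3.74 kg soluble BOD₅/(m³·d)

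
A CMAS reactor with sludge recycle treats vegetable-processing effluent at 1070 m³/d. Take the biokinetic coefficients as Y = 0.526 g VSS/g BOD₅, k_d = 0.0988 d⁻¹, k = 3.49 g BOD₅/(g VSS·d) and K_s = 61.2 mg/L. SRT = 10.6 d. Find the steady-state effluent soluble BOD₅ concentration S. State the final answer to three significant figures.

For a completely mixed reactor with recycle the Lawrence–McCarty relation gives S = K_s·(1 + k_d·θ_c) / [θ_c·(Y·k − k_d) − 1] = 61.2 × (1 + 0.0988 × 10.6) / [10.6 × (0.526 × 3.49 − 0.0988) − 1] = 125.3 / 17.41 = 7.196 mg/L.

S ≈ 7.20 mg/L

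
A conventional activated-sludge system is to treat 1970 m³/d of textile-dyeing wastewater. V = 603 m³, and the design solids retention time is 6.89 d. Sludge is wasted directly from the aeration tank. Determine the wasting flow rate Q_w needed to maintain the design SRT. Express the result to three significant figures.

With mixed-liquor wasting, θ_c = V/Q_w, so Q_w = V/θ_c = 603.0/6.89 = 87.52 m³/d.

Q_w ≈ 87.5 m³/d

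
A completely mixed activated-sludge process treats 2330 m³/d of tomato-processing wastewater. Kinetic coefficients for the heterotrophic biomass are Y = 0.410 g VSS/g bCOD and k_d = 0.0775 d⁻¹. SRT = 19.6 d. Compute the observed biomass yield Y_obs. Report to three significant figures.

Y_obs ≈ 0.163 g VSS/g bCOD

Y_obs = Y / (1 + k_d θ_c) = 0.410 / (1 + 0.0775 × 19.6) = 0.410 / 2.519 = 0.1628.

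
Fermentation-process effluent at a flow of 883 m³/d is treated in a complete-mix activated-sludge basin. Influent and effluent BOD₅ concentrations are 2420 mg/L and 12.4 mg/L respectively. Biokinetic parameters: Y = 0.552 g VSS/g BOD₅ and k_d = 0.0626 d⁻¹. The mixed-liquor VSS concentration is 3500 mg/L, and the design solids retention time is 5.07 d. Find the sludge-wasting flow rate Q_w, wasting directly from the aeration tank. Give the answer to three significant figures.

From the SRT design equation V = Y Q (S₀−S) θ_c / [X (1 + k_d θ_c)] = 0.552 × 883 × (2420 − 12.4) × 5.07 / [3500 × (1 + 0.0626 × 5.07)] = 5.95×10^6 / 4611 = 1290 m³.
With mixed-liquor wasting, θ_c = V/Q_w, so Q_w = V/θ_c = 1290/5.07 = 254.5 m³/d.

Q_w ≈ 255 m³/d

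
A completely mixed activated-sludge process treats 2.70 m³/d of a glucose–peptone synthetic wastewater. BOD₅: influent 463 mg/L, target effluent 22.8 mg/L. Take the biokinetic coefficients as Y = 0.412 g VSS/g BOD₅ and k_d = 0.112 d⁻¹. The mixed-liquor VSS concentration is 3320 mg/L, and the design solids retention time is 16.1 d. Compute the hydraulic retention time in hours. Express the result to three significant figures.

τ ≈ 7.53 h

From the SRT design equation V = Y Q (S₀−S) θ_c / [X (1 + k_d θ_c)] = 0.412 × 2.70 × (463 − 22.8) × 16.1 / [3320 × (1 + 0.112 × 16.1)] = 7.88×10^3 / 9307 = 0.8471 m³.
τ = V/Q = 0.8471/2.70 = 0.3137 d, or 7.530 h.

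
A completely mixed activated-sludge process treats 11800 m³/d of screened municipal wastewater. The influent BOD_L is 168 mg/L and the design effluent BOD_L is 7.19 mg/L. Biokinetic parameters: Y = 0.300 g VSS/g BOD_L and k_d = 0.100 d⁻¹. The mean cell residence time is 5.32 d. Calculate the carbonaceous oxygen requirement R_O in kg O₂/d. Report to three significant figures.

Correct the yield for decay: Y_obs = Y/(1 + k_d θ_c) = 0.300 / (1 + 0.100 × 5.32) = 0.300 / 1.532 = 0.1958.
Q·(S₀ − S) = 11800 × (168 − 7.19) × 10⁻³ = 1898 kg/d removed.
P_X = Y_obs·Q·(S₀ − S) = 0.1958 × 1898 = 371.6 kg VSS/d.
R_O = Q·(S₀ − S) − 1.42·P_X = 1898 − 1.42 × 371.6 = 1370 kg O₂/d.

R_O ≈ 1370 kg O₂/d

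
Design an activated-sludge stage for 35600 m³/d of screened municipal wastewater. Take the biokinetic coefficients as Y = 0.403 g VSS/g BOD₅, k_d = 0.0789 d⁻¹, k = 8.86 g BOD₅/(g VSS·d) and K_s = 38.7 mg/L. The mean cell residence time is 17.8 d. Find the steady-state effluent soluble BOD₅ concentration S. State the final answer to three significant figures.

S ≈ 1.52 mg/L

For a completely mixed reactor with recycle the Lawrence–McCarty relation gives S = K_s·(1 + k_d·θ_c) / [θ_c·(Y·k − k_d) − 1] = 38.7 × (1 + 0.0789 × 17.8) / [17.8 × (0.403 × 8.86 − 0.0789) − 1] = 93.05 / 61.15 = 1.522 mg/L.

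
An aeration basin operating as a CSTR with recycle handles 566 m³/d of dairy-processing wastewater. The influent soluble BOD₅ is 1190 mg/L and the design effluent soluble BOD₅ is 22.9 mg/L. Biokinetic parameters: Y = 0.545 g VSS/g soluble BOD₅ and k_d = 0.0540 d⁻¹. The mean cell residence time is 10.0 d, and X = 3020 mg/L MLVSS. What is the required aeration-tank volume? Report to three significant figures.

From the SRT design equation V = Y Q (S₀−S) θ_c / [X (1 + k_d θ_c)] = 0.545 × 566 × (1190 − 22.9) × 10.0 / [3020 × (1 + 0.0540 × 10.0)] = 3.6×10^6 / 4651 = 774.1 m³.

V ≈ 774 m³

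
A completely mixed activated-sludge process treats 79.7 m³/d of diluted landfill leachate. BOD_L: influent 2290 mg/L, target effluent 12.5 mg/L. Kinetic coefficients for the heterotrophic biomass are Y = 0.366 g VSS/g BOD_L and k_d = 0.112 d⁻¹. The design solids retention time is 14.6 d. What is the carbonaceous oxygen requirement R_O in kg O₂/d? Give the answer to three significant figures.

R_O ≈ 146 kg O₂/d

The observed yield is Y_obs = Y/(1 + k_d·θ_c) = 0.366 / (1 + 0.112 × 14.6) = 0.366 / 2.635 = 0.1389 g VSS per g BOD_L removed.
Mass of BOD_L removed per day: Q(S₀ − S) = 79.7 × 2278 g/m³ = 181.5 kg/d.
Biomass synthesised: P_X = Y_obs × 181.5 = 25.21 kg VSS/d.
R_O = Q·(S₀ − S) − 1.42·P_X = 181.5 − 1.42 × 25.21 = 145.7 kg O₂/d.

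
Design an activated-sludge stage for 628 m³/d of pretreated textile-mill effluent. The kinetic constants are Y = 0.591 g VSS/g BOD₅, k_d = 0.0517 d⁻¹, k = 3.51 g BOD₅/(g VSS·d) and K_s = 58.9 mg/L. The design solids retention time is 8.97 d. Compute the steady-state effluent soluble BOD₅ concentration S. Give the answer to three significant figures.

For a completely mixed reactor with recycle the Lawrence–McCarty relation gives S = K_s·(1 + k_d·θ_c) / [θ_c·(Y·k − k_d) − 1] = 58.9 × (1 + 0.0517 × 8.97) / [8.97 × (0.591 × 3.51 − 0.0517) − 1] = 86.21 / 17.14 = 5.029 mg/L.

S ≈ 5.03 mg/L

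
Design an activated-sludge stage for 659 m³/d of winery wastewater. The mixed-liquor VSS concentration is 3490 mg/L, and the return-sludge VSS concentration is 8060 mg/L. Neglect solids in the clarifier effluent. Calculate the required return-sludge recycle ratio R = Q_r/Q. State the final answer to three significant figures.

Mass balance around the secondary clarifier (neglecting effluent solids): R = X / (X_r − X) = 3490 / (8060 − 3490) = 0.7637.

R ≈ 0.764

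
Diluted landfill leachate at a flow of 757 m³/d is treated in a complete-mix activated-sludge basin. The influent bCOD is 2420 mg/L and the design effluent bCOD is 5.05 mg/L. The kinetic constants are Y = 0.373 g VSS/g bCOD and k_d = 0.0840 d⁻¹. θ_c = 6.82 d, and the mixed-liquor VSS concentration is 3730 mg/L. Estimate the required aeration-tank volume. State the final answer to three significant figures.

V ≈ 793 m³

From the SRT design equation V = Y Q (S₀−S) θ_c / [X (1 + k_d θ_c)] = 0.373 × 757 × (2420 − 5.05) × 6.82 / [3730 × (1 + 0.0840 × 6.82)] = 4.65×10^6 / 5867 = 792.7 m³.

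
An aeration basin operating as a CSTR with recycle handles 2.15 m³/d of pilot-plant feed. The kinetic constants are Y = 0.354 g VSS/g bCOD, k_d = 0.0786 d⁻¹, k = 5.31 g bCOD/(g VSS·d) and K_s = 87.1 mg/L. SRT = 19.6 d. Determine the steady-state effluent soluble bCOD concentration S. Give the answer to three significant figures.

From the Monod/SRT balance for a CMAS, S = K_s·(1+k_d θ_c)/[θ_c·(Y k − k_d) − 1] = 87.1 × (1 + 0.0786 × 19.6) / [19.6 × (0.354 × 5.31 − 0.0786) − 1] = 221.3 / 34.30 = 6.451 mg/L.

S ≈ 6.45 mg/L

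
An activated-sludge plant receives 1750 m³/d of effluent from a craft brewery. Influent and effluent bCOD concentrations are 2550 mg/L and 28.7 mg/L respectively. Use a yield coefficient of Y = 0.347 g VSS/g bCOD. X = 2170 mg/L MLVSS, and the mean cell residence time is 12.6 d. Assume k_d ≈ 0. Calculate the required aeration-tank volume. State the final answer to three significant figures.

Biomass mass balance (decay neglected): V·X = Y·Q·(S₀ − S)·θ_c, so V = 0.347 × 1750 × (2550 − 28.7) × 12.6 / 2170 = 8890 m³.

V ≈ 8890 m³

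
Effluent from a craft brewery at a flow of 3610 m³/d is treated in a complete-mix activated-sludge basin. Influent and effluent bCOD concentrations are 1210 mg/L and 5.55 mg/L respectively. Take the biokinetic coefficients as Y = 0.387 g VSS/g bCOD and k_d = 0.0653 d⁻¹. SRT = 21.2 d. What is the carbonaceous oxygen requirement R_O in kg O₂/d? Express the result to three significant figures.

R_O ≈ 3350 kg O₂/d

Correct the yield for decay: Y_obs = Y/(1 + k_d θ_c) = 0.387 / (1 + 0.0653 × 21.2) = 0.387 / 2.384 = 0.1623.
Substrate removed = Q·(S₀ − S) = 3610 m³/d × (1210 − 5.55) g/m³ = 4.35×10^6 g/d = 4348 kg/d.
Biomass synthesised: P_X = Y_obs × 4348 = 705.7 kg VSS/d.
Carbonaceous O₂ demand = substrate oxidised − cell-mass equivalent = 4348 − 1.42 × 705.7 = 3346 kg O₂/d.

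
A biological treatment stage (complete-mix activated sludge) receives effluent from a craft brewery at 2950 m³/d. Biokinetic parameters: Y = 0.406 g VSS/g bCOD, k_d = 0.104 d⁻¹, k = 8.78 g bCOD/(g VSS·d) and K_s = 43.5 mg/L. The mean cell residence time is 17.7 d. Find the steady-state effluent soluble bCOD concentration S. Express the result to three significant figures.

S ≈ 2.05 mg/L

Effluent substrate depends only on kinetics and SRT: S = K_s(1 + k_d θ_c) / [θ_c(Yk − k_d) − 1] = 43.5 × (1 + 0.104 × 17.7) / [17.7 × (0.406 × 8.78 − 0.104) − 1] = 123.6 / 60.25 = 2.051 mg/L.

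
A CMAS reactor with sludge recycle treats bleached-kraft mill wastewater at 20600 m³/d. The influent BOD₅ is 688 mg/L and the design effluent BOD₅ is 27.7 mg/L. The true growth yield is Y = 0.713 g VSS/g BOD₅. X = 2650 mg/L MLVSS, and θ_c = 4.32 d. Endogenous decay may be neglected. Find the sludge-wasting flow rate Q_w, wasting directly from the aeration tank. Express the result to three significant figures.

Q_w ≈ 3660 m³/d

With k_d = 0 the design equation reduces to V = Y Q (S₀−S) θ_c / X = 0.713 × 20600 × (688 − 27.7) × 4.32 / 2650 = 15810 m³.
With mixed-liquor wasting, θ_c = V/Q_w, so Q_w = V/θ_c = 15810/4.32 = 3660 m³/d.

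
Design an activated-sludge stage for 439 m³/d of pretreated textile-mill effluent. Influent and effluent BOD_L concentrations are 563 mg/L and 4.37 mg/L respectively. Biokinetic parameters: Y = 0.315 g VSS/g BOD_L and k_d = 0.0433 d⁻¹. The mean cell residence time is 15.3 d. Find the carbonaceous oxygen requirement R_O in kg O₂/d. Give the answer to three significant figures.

Correct the yield for decay: Y_obs = Y/(1 + k_d θ_c) = 0.315 / (1 + 0.0433 × 15.3) = 0.315 / 1.662 = 0.1895.
Substrate removed = Q·(S₀ − S) = 439 m³/d × (563 − 4.37) g/m³ = 2.45×10^5 g/d = 245.2 kg/d.
Biomass synthesised: P_X = Y_obs × 245.2 = 46.47 kg VSS/d.
R_O = Q·(S₀ − S) − 1.42·P_X = 245.2 − 1.42 × 46.47 = 179.3 kg O₂/d.

R_O ≈ 179 kg O₂/d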